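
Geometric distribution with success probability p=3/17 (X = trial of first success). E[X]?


For geometric (trials until first success), E[X] = 1/p = 1/(3/17) = 17/3

17/3


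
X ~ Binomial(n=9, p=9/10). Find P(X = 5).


P(X=5) = C(9,5) * p^5 * (1-p)^4
= 126 * 59049/100000 * 1/10000
= 3720087/500000000

3720087/500000000


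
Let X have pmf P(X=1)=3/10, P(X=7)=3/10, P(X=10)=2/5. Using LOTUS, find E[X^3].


E[X^3] = sum(g(x)*P(x))
= 1*3/10 + 343*3/10 + 1000*2/5
= 2516/5

2516/5


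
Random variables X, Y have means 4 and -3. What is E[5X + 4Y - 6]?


E[5X + 4Y - 6] = 5*E[X] + 4*E[Y] - 6
= (5)*(4) + (4)*(-3) + (-6)
= 20 - 12 - 6 = 2

2


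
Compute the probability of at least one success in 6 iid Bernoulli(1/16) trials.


P(at least one) = 1 - P(none)
P(none) = (1 - 1/16)^6 = (15/16)^6 = 11390625/16777216
P(at least one) = 1 - 11390625/16777216 = 5386591/16777216

5386591/16777216


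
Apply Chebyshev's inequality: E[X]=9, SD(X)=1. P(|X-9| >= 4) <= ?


k = 4/1 = 4
Chebyshev: P(|X-mu| >= k*sigma) <= 1/k^2 = 1/4^2 = 1/16

1/16


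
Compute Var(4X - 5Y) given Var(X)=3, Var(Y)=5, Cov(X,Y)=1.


Var(4X - 5Y) = 4^2*Var(X) + (-5)^2*Var(Y) + 2*4*(-5)*Cov(X,Y)
= 16*3 + 25*5 - 40*1
= 48 + 125 - 40 = 133

133


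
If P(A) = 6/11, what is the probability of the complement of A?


P(A') = 1 - P(A) = 1 - 6/11 = 5/11

5/11


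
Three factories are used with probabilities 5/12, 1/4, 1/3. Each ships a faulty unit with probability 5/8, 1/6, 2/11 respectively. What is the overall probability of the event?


P(A) = P(A|B1)P(B1) + P(A|B2)P(B2) + P(A|B3)P(B3)
= 5/8*5/12 + 1/6*1/4 + 2/11*1/3
= 25/96 + 1/24 + 2/33 = 383/1056

383/1056


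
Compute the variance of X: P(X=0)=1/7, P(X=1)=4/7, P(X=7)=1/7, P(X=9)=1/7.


E[X] = 20/7, E[X^2] = 134/7
Var(X) = E[X^2] - (E[X])^2 = 134/7 - (20/7)^2 = 538/49

538/49


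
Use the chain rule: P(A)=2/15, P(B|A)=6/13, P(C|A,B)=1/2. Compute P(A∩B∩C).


P(A∩B∩C) = P(A) * P(B|A) * P(C|A∩B)
= 2/15 * 6/13 * 1/2
= 4/65 * 1/2 = 2/65

2/65


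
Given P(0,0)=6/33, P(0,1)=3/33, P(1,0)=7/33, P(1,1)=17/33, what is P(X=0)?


P(X=0) = P(0,0)+P(0,1) = 6/33 + 3/33 = 9/33 = 3/11

3/11


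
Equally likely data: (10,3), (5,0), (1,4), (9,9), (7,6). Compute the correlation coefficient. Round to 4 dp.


Cov(X,Y) = 3.2400, Var(X) = 10.2400, Var(Y) = 9.0400
rho = Cov/(sqrt(VarX)*sqrt(VarY)) = 0.3368

0.3368


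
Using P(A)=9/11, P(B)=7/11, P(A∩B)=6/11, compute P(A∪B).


P(A∪B) = P(A) + P(B) - P(A∩B)
= 9/11 + 7/11 - 6/11 = 10/11

10/11


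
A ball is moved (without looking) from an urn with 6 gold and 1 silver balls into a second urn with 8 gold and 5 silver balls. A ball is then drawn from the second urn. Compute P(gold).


P(transfer gold) = 6/7; P(transfer silver) = 1/7
If gold transferred: Urn II has 9 gold of 14, so P(gold|gold moved) = 9/14
If silver transferred: Urn II has 8 gold of 14, so P(gold|silver moved) = 4/7
By total probability: P(gold) = 6/7*9/14 + 1/7*4/7 = 31/49

31/49


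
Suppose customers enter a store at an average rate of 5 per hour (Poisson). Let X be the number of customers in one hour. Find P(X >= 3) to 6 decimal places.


P(X>=3) = 1 - P(X<=2) = 1 - (e^(-5)*5^0/0! + e^(-5)*5^1/1! + e^(-5)*5^2/2!)
≈ 1 - (0.0067379470 + 0.0336897350 + 0.0842243375)
= 1 - 0.1246520195 = 0.8753479805
≈ 0.875348

0.875348


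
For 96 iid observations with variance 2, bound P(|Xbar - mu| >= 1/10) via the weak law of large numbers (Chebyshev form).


Var(Xbar) = Var(X)/n = 2/96
Chebyshev: P(|Xbar-mu| >= 1/10) <= Var(Xbar)/(1/10)^2 = (1/48)/(1/100) = 25/12
Bound exceeds 1, so trivial bound: 1

1


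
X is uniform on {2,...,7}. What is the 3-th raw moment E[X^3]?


E[X^3] = (1/6) * sum(x^3 for x=2..7)
= 783/6 = 261/2

261/2


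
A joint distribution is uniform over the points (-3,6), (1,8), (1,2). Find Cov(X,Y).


E[X]=-1/3, E[Y]=16/3, E[XY]=-8/3
Cov(X,Y) = E[XY] - E[X]E[Y] = -8/3 + 1/3*16/3 = -8/9

-8/9


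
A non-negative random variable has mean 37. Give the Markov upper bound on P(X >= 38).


Markov: P(X >= a) <= E[X]/a
P(X >= 38) <= 37/38

37/38


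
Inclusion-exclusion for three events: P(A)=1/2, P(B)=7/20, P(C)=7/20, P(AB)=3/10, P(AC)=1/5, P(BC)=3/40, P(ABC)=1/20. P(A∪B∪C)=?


P(A∪B∪C) = P(A)+P(B)+P(C) - P(AB)-P(AC)-P(BC) + P(ABC)
= 1/2+7/20+7/20 - 3/10-1/5-3/40 + 1/20
= 27/40

27/40


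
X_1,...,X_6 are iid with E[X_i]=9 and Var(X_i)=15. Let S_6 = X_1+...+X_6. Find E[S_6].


E[S_n] = n*E[X_1] = 6*9 = 54

54


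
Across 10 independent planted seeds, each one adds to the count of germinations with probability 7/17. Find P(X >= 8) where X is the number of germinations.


P(X>=8) = P(X=8) + P(X=9) + P(X=10)
= 25941604500/2015993900449 + 4035360700/2015993900449 + 282475249/2015993900449
= 30259440449/2015993900449

30259440449/2015993900449


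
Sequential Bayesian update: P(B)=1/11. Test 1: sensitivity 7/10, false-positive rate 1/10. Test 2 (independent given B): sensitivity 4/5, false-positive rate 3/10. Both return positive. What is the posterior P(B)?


After test 1: P(+) = 7/10*1/11 + 1/10*10/11 = 17/110
P(B|+) = (7/110)/(17/110) = 7/17
After test 2 (use post1 as new prior): P(+) = 4/5*7/17 + 3/10*10/17 = 43/85
P(B|+,+) = (28/85)/(43/85) = 28/43

28/43


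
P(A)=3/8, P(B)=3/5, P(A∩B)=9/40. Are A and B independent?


P(A)*P(B) = 3/8*3/5 = 9/40
P(A∩B) = 9/40, which equals P(A)P(B), so independent

Yes, A and B are independent


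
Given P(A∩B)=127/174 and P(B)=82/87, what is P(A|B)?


P(A|B) = P(A∩B)/P(B) = (127/174)/(164/174) = 127/164

127/164


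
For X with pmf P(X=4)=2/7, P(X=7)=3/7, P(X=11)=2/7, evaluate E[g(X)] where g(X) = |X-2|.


E[|X-2|] = sum(g(x)*P(x))
= 2*2/7 + 5*3/7 + 9*2/7
= 37/7

37/7


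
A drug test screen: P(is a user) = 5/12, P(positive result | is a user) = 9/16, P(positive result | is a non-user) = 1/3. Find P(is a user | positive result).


P(A) = P(A|B)P(B) + P(A|B')P(B') = 9/16*5/12 + 1/3*7/12 = 247/576
P(B|A) = P(A|B)P(B)/P(A) = (15/64)/(247/576) = 135/247

135/247


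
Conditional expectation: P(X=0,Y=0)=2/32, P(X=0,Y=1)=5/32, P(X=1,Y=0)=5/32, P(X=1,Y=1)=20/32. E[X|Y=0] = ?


P(Y=0) = 7/32
E[X|Y=0] = (0*2 + 1*5)/7 = 5/7

5/7


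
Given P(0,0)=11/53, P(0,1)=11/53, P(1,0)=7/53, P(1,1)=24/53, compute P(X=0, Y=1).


Read from table: P(X=0, Y=1) = 11/53

11/53


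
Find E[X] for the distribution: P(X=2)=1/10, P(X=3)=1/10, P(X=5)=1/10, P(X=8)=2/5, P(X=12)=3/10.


E[X] = sum(x * P(x))
= 2*1/10 + 3*1/10 + 5*1/10 + 8*2/5 + 12*3/10
= 39/5

39/5


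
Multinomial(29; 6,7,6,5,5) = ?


29! = 8841761993739701954543616000000
Denominator: 6!=720 * 7!=5040 * 6!=720 * 5!=120 * 5!=120
Coefficient = 8841761993739701954543616000000 / 37623398400000 = 235007000158170240

235007000158170240


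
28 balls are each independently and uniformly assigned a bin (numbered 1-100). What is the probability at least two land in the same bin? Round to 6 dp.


P(all different) = prod((100-i)/100 for i=0..27) = 0.015241
P(at least one match) = 1 - 0.015241 = 0.984759

0.984759


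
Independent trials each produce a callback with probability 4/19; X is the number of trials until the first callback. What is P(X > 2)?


P(X > 2) = P(first 2 trials all fail) = (1-p)^2 = (15/19)^2 = 225/361

225/361


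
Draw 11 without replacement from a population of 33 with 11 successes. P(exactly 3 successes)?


P(X=3) = C(11,3)*C(22,8) / C(33,11)
= 165*319770 / 193536720
= 52762050/193536720 = 586245/2150408

586245/2150408


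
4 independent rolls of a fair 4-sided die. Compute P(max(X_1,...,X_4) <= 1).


P(max <= 1) = P(all X_i <= 1) = (P(X_1 <= 1))^4
= (1/4)^4 = 1/256

1/256


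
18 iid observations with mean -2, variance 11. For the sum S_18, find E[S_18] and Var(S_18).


E[S_n] = n*mu = 18*-2 = -36
Var(S_n) = n*sigma^2 = 18*11 = 198

E[S_18]=-36, Var(S_18)=198


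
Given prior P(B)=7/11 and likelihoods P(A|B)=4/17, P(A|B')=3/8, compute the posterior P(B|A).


P(A) = P(A|B)P(B) + P(A|B')P(B') = 4/17*7/11 + 3/8*4/11 = 107/374
P(B|A) = P(A|B)P(B)/P(A) = (28/187)/(107/374) = 56/107

56/107


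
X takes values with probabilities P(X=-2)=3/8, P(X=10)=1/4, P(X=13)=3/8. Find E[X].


E[X] = sum(x * P(x))
= -2*3/8 + 10*1/4 + 13*3/8
= 53/8

53/8


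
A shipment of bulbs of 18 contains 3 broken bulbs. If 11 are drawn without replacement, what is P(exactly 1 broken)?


P(X=1) = C(3,1)*C(15,10) / C(18,11)
= 3*3003 / 31824
= 9009/31824 = 77/272

77/272


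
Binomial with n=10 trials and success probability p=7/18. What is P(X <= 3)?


P(X<=3) = P(X=0) + P(X=1) + P(X=2) + P(X=3)
= 25937424601/3570467226624 + 82528169185/1785233613312 + 52517925845/396718580736 + 33420498265/148769467776
= 30536396957/74384733888

30536396957/74384733888


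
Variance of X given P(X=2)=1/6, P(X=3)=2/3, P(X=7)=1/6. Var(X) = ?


E[X] = 7/2, E[X^2] = 89/6
Var(X) = E[X^2] - (E[X])^2 = 89/6 - (7/2)^2 = 31/12

31/12


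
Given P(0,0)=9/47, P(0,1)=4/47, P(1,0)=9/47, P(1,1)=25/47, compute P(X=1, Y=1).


Read from table: P(X=1, Y=1) = 25/47

25/47


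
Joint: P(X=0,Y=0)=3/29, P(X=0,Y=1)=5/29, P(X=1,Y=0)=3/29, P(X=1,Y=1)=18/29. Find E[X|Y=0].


P(Y=0) = 6/29
E[X|Y=0] = (0*3 + 1*3)/6 = 3/6 = 1/2

1/2


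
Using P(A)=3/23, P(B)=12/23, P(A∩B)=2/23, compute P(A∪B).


P(A∪B) = P(A) + P(B) - P(A∩B)
= 3/23 + 12/23 - 2/23 = 13/23

13/23


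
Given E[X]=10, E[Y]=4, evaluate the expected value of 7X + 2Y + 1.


E[7X + 2Y + 1] = 7*E[X] + 2*E[Y] + 1
= (7)*(10) + (2)*(4) + (1)
= 70 + 8 + 1 = 79

79


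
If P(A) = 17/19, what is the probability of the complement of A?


P(A') = 1 - P(A) = 1 - 17/19 = 2/19

2/19


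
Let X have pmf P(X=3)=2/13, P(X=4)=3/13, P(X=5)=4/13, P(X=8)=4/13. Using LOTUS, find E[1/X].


E[1/X] = sum(g(x)*P(x))
= 1/3*2/13 + 1/4*3/13 + 1/5*4/13 + 1/8*4/13
= 163/780

163/780


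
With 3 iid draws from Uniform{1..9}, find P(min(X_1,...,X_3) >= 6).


P(min >= 6) = P(all X_i >= 6) = (P(X_1 >= 6))^3
= (4/9)^3 = 64/729

64/729


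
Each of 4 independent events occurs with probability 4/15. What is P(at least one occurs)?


P(at least one) = 1 - P(none)
P(none) = (1 - 4/15)^4 = (11/15)^4 = 14641/50625
P(at least one) = 1 - 14641/50625 = 35984/50625

35984/50625


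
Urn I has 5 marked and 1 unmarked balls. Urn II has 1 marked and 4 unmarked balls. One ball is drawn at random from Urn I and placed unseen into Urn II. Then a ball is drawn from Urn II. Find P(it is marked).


P(transfer marked) = 5/6; P(transfer unmarked) = 1/6
If marked transferred: Urn II has 2 marked of 6, so P(marked|marked moved) = 1/3
If unmarked transferred: Urn II has 1 marked of 6, so P(marked|unmarked moved) = 1/6
By total probability: P(marked) = 5/6*1/3 + 1/6*1/6 = 11/36

11/36


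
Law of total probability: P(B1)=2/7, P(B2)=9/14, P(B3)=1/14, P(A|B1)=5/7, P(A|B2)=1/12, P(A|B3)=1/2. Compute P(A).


P(A) = P(A|B1)P(B1) + P(A|B2)P(B2) + P(A|B3)P(B3)
= 5/7*2/7 + 1/12*9/14 + 1/2*1/14
= 10/49 + 3/56 + 1/28 = 115/392

115/392


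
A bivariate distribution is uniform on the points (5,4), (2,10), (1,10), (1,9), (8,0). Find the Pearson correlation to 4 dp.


Cov(X,Y) = -10.6400, Var(X) = 7.4400, Var(Y) = 15.8400
rho = Cov/(sqrt(VarX)*sqrt(VarY)) = -0.9801

-0.9801


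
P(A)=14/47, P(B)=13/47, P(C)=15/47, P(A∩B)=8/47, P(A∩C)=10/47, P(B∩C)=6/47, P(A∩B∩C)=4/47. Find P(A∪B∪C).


P(A∪B∪C) = P(A)+P(B)+P(C) - P(AB)-P(AC)-P(BC) + P(ABC)
= 14/47+13/47+15/47 - 8/47-10/47-6/47 + 4/47
= 22/47

22/47


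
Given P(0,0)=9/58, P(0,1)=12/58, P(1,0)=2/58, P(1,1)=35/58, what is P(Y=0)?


P(Y=0) = P(0,0)+P(1,0) = 9/58 + 2/58 = 11/58

11/58


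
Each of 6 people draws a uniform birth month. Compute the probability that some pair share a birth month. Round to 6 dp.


P(all different) = prod((12-i)/12 for i=0..5) = 0.222801
P(at least one match) = 1 - 0.222801 = 0.777199

0.777199


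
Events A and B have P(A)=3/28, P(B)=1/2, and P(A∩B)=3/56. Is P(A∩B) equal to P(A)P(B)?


P(A)*P(B) = 3/28*1/2 = 3/56
P(A∩B) = 3/56, which equals P(A)P(B), so independent

Yes, A and B are independent


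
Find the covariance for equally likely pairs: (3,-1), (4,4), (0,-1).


E[X]=7/3, E[Y]=2/3, E[XY]=13/3
Cov(X,Y) = E[XY] - E[X]E[Y] = 13/3 - 7/3*2/3 = 25/9

25/9


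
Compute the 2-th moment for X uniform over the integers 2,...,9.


E[X^2] = (1/8) * sum(x^2 for x=2..9)
= 284/8 = 71/2

71/2


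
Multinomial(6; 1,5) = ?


6! = 720
Denominator: 1!=1 * 5!=120
Coefficient = 720 / 120 = 6

6


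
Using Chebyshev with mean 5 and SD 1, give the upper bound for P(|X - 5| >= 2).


k = 2/1 = 2
Chebyshev: P(|X-mu| >= k*sigma) <= 1/k^2 = 1/2^2 = 1/4

1/4


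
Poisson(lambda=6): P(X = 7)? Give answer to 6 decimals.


P(X=7) = e^(-6) * 6^7 / 7!
≈ 0.002478752177 * 279936 / 5040
≈ 0.137677

0.137677


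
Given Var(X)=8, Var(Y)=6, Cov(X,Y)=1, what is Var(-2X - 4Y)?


Var(-2X - 4Y) = (-2)^2*Var(X) + (-4)^2*Var(Y) + 2*(-2)*(-4)*Cov(X,Y)
= 4*8 + 16*6 + 16*1
= 32 + 96 + 16 = 144

144


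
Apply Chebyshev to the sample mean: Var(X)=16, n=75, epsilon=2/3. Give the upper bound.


Var(Xbar) = Var(X)/n = 16/75
Chebyshev: P(|Xbar-mu| >= 2/3) <= Var(Xbar)/(2/3)^2 = (16/75)/(4/9) = 12/25

12/25


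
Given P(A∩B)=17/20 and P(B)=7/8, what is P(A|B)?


P(A|B) = P(A∩B)/P(B) = (34/40)/(35/40) = 34/35

34/35


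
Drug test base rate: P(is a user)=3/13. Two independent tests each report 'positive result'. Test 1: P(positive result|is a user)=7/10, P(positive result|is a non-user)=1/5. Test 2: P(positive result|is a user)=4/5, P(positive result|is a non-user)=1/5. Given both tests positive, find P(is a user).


After test 1: P(+) = 7/10*3/13 + 1/5*10/13 = 41/130
P(B|+) = (21/130)/(41/130) = 21/41
After test 2 (use post1 as new prior): P(+) = 4/5*21/41 + 1/5*20/41 = 104/205
P(B|+,+) = (84/205)/(104/205) = 21/26

21/26


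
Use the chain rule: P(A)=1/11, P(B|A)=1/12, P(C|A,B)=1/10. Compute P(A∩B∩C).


P(A∩B∩C) = P(A) * P(B|A) * P(C|A∩B)
= 1/11 * 1/12 * 1/10
= 1/132 * 1/10 = 1/1320

1/1320


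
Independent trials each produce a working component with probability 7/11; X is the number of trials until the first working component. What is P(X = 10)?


P(X=10) = (1-p)^9 * p = (4/11)^9 * 7/11
= 262144/2357947691 * 7/11 = 1835008/25937424601

1835008/25937424601


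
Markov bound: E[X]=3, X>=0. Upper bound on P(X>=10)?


Markov: P(X >= a) <= E[X]/a
P(X >= 10) <= 3/10

3/10


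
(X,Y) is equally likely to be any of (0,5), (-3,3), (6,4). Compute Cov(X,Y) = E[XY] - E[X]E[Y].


E[X]=1, E[Y]=4, E[XY]=5
Cov(X,Y) = E[XY] - E[X]E[Y] = 5 - 1*4 = 1

1


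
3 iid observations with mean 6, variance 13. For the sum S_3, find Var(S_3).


By independence, Var(S_n) = n*Var(X_1) = 3*13 = 39

39


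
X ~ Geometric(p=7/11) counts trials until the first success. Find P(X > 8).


P(X > 8) = P(first 8 trials all fail) = (1-p)^8 = (4/11)^8 = 65536/214358881

65536/214358881


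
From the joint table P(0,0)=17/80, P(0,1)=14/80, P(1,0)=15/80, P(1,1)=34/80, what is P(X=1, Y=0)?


Read from table: P(X=1, Y=0) = 15/80 = 3/16

3/16


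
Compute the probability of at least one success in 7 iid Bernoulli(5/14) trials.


P(at least one) = 1 - P(none)
P(none) = (1 - 5/14)^7 = (9/14)^7 = 4782969/105413504
P(at least one) = 1 - 4782969/105413504 = 100630535/105413504

100630535/105413504


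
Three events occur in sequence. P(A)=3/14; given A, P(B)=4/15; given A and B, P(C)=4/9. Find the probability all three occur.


P(A∩B∩C) = P(A) * P(B|A) * P(C|A∩B)
= 3/14 * 4/15 * 4/9
= 2/35 * 4/9 = 8/315

8/315


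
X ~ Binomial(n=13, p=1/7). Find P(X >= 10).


P(X>=10) = P(X=10) + P(X=11) + P(X=12) + P(X=13)
= 61776/96889010407 + 2808/96889010407 + 78/96889010407 + 1/96889010407
= 64663/96889010407

64663/96889010407


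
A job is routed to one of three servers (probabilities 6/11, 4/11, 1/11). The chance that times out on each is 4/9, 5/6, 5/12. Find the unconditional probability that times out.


P(A) = P(A|B1)P(B1) + P(A|B2)P(B2) + P(A|B3)P(B3)
= 4/9*6/11 + 5/6*4/11 + 5/12*1/11
= 8/33 + 10/33 + 5/132 = 7/12

7/12


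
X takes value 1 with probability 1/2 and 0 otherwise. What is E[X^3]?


For Bernoulli: X in {0,1}
E[X^3] = 0^3*(1-1/2) + 1^3*1/2 = 1/2

1/2


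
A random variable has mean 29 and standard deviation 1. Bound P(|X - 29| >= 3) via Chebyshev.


k = 3/1 = 3
Chebyshev: P(|X-mu| >= k*sigma) <= 1/k^2 = 1/3^2 = 1/9

1/9


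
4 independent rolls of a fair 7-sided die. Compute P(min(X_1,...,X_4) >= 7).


P(min >= 7) = P(all X_i >= 7) = (P(X_1 >= 7))^4
= (1/7)^4 = 1/2401

1/2401


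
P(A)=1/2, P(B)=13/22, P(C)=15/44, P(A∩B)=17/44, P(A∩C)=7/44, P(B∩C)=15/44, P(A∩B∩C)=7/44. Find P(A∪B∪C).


P(A∪B∪C) = P(A)+P(B)+P(C) - P(AB)-P(AC)-P(BC) + P(ABC)
= 1/2+13/22+15/44 - 17/44-7/44-15/44 + 7/44
= 31/44

31/44


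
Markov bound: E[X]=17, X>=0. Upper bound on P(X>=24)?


Markov: P(X >= a) <= E[X]/a
P(X >= 24) <= 17/24

17/24


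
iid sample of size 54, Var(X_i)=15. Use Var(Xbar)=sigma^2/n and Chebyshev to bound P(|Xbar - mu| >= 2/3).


Var(Xbar) = Var(X)/n = 15/54
Chebyshev: P(|Xbar-mu| >= 2/3) <= Var(Xbar)/(2/3)^2 = (5/18)/(4/9) = 5/8

5/8


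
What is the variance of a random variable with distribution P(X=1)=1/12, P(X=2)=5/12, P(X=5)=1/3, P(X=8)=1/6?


E[X] = 47/12, E[X^2] = 83/4
Var(X) = E[X^2] - (E[X])^2 = 83/4 - (47/12)^2 = 779/144

779/144


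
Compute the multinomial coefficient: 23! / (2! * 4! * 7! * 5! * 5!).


23! = 25852016738884976640000
Denominator: 2!=2 * 4!=24 * 7!=5040 * 5!=120 * 5!=120
Coefficient = 25852016738884976640000 / 3483648000 = 7420961227680

7420961227680


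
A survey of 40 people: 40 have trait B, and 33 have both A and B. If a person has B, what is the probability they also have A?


P(A|B) = P(A∩B)/P(B) = (33/40)/(40/40) = 33/40

33/40


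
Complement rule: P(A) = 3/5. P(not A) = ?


P(A') = 1 - P(A) = 1 - 3/5 = 2/5

2/5


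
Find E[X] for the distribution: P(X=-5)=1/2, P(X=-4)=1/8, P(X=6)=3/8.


E[X] = sum(x * P(x))
= -5*1/2 - 4*1/8 + 6*3/8
= -3/4

-3/4


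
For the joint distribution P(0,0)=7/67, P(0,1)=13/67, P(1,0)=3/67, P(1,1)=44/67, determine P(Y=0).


P(Y=0) = P(0,0)+P(1,0) = 7/67 + 3/67 = 10/67

10/67


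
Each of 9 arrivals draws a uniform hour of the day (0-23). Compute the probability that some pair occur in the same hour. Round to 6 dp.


P(all different) = prod((24-i)/24 for i=0..8) = 0.179599
P(at least one match) = 1 - 0.179599 = 0.820401

0.820401


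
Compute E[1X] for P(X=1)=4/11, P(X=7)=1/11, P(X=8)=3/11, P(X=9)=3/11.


E[1X] = sum(g(x)*P(x))
= 1*4/11 + 7*1/11 + 8*3/11 + 9*3/11
= 62/11

62/11


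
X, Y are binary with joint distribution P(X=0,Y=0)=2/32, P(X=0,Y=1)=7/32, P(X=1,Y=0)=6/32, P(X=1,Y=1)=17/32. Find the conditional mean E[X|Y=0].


P(Y=0) = 8/32
E[X|Y=0] = (0*2 + 1*6)/8 = 6/8 = 3/4

3/4


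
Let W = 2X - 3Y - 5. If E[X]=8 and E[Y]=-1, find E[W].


E[2X - 3Y - 5] = 2*E[X] - 3*E[Y] - 5
= (2)*(8) + (-3)*(-1) + (-5)
= 16 + 3 - 5 = 14

14


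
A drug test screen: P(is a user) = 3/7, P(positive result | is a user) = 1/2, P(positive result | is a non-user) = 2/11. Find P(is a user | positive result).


P(A) = P(A|B)P(B) + P(A|B')P(B') = 1/2*3/7 + 2/11*4/7 = 7/22
P(B|A) = P(A|B)P(B)/P(A) = (3/14)/(7/22) = 33/49

33/49


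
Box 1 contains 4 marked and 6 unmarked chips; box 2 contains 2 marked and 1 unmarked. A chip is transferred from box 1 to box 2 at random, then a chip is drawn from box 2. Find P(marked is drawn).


P(transfer marked) = 4/10 = 2/5; P(transfer unmarked) = 3/5
If marked transferred: Urn II has 3 marked of 4, so P(marked|marked moved) = 3/4
If unmarked transferred: Urn II has 2 marked of 4, so P(marked|unmarked moved) = 1/2
By total probability: P(marked) = 2/5*3/4 + 3/5*1/2 = 3/5

3/5


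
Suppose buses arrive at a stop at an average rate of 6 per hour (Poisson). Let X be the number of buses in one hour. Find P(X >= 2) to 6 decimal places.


P(X>=2) = 1 - P(X<=1) = 1 - (e^(-6)*6^0/0! + e^(-6)*6^1/1!)
≈ 1 - (0.0024787522 + 0.0148725131)
= 1 - 0.0173512653 = 0.9826487347
≈ 0.982649

0.982649


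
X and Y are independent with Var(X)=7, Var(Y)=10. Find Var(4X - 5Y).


Independence => Cov(X,Y)=0
Var(4X - 5Y) = 4^2*Var(X) + (-5)^2*Var(Y)
= 16*7 + 25*10 = 362

362


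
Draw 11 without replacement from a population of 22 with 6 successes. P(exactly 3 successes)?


P(X=3) = C(6,3)*C(16,8) / C(22,11)
= 20*12870 / 705432
= 257400/705432 = 825/2261

825/2261


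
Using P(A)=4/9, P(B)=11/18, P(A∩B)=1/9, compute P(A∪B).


P(A∪B) = P(A) + P(B) - P(A∩B)
= 4/9 + 11/18 - 1/9 = 17/18

17/18


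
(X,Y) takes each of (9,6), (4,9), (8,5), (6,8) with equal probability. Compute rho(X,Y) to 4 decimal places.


Cov(X,Y) = -2.7500, Var(X) = 3.6875, Var(Y) = 2.5000
rho = Cov/(sqrt(VarX)*sqrt(VarY)) = -0.9057

-0.9057


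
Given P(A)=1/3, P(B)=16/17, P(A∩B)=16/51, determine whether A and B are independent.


P(A)*P(B) = 1/3*16/17 = 16/51
P(A∩B) = 16/51, which equals P(A)P(B), so independent

Yes, A and B are independent


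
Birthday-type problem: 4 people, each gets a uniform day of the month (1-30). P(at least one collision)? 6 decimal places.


P(all different) = prod((30-i)/30 for i=0..3) = 0.812000
P(at least one match) = 1 - 0.812000 = 0.188000

0.188000


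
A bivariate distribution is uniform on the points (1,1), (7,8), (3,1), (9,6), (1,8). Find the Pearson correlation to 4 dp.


Cov(X,Y) = 4.2400, Var(X) = 10.5600, Var(Y) = 10.1600
rho = Cov/(sqrt(VarX)*sqrt(VarY)) = 0.4093

0.4093


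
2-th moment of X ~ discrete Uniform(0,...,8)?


E[X^2] = (1/9) * sum(x^2 for x=0..8)
= 204/9 = 68/3

68/3


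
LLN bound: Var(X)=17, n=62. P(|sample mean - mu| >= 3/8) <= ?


Var(Xbar) = Var(X)/n = 17/62
Chebyshev: P(|Xbar-mu| >= 3/8) <= Var(Xbar)/(3/8)^2 = (17/62)/(9/64) = 544/279
Bound exceeds 1, so trivial bound: 1

1


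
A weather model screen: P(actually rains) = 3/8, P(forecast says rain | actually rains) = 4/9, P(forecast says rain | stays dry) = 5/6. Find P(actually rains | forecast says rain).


P(A) = P(A|B)P(B) + P(A|B')P(B') = 4/9*3/8 + 5/6*5/8 = 11/16
P(B|A) = P(A|B)P(B)/P(A) = (1/6)/(11/16) = 8/33

8/33


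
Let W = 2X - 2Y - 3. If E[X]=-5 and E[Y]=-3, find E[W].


E[2X - 2Y - 3] = 2*E[X] - 2*E[Y] - 3
= (2)*(-5) + (-2)*(-3) + (-3)
= -10 + 6 - 3 = -7

-7


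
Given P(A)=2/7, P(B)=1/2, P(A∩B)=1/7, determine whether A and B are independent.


P(A)*P(B) = 2/7*1/2 = 1/7
P(A∩B) = 1/7, which equals P(A)P(B), so independent

Yes, A and B are independent


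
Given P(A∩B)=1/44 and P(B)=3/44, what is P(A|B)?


P(A|B) = P(A∩B)/P(B) = (1/44)/(3/44) = 1/3

1/3


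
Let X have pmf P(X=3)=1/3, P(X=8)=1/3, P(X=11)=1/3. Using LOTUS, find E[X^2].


E[X^2] = sum(g(x)*P(x))
= 9*1/3 + 64*1/3 + 121*1/3
= 194/3

194/3


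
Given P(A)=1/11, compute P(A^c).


P(A') = 1 - P(A) = 1 - 1/11 = 10/11

10/11


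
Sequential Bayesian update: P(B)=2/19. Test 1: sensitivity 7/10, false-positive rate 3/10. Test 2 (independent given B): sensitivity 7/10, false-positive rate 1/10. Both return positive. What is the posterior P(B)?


After test 1: P(+) = 7/10*2/19 + 3/10*17/19 = 13/38
P(B|+) = (7/95)/(13/38) = 14/65
After test 2 (use post1 as new prior): P(+) = 7/10*14/65 + 1/10*51/65 = 149/650
P(B|+,+) = (49/325)/(149/650) = 98/149

98/149


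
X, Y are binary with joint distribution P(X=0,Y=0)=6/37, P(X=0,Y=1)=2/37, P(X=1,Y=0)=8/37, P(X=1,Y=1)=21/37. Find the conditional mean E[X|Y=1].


P(Y=1) = 23/37
E[X|Y=1] = (0*2 + 1*21)/23 = 21/23

21/23


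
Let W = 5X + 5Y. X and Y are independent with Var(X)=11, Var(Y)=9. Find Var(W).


Independence => Cov(X,Y)=0
Var(5X + 5Y) = 5^2*Var(X) + 5^2*Var(Y)
= 25*11 + 25*9 = 500

500


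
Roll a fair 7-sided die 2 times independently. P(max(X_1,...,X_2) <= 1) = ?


P(max <= 1) = P(all X_i <= 1) = (P(X_1 <= 1))^2
= (1/7)^2 = 1/49

1/49


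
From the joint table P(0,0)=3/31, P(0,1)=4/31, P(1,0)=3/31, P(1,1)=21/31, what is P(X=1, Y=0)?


Read from table: P(X=1, Y=0) = 3/31

3/31


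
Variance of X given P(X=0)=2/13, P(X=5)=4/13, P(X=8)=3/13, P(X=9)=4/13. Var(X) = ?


E[X] = 80/13, E[X^2] = 616/13
Var(X) = E[X^2] - (E[X])^2 = 616/13 - (80/13)^2 = 1608/169

1608/169


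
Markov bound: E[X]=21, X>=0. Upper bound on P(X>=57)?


Markov: P(X >= a) <= E[X]/a
P(X >= 57) <= 21/57 = 7/19

7/19


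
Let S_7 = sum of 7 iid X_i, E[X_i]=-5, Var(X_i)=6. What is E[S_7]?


E[S_n] = n*E[X_1] = 7*-5 = -35

-35


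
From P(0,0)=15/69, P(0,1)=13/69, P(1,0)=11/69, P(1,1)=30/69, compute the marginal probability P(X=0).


P(X=0) = P(0,0)+P(0,1) = 15/69 + 13/69 = 28/69

28/69


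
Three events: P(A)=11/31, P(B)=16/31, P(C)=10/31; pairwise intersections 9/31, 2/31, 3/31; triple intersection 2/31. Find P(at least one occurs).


P(A∪B∪C) = P(A)+P(B)+P(C) - P(AB)-P(AC)-P(BC) + P(ABC)
= 11/31+16/31+10/31 - 9/31-2/31-3/31 + 2/31
= 25/31

25/31


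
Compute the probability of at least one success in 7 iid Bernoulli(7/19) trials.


P(at least one) = 1 - P(none)
P(none) = (1 - 7/19)^7 = (12/19)^7 = 35831808/893871739
P(at least one) = 1 - 35831808/893871739 = 858039931/893871739

858039931/893871739


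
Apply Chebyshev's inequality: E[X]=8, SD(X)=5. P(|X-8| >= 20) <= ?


k = 20/5 = 4
Chebyshev: P(|X-mu| >= k*sigma) <= 1/k^2 = 1/4^2 = 1/16

1/16


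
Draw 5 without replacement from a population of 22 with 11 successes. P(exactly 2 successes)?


P(X=2) = C(11,2)*C(11,3) / C(22,5)
= 55*165 / 26334
= 9075/26334 = 275/798

275/798


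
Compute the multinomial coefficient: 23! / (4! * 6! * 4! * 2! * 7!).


23! = 25852016738884976640000
Denominator: 4!=24 * 6!=720 * 4!=24 * 2!=2 * 7!=5040
Coefficient = 25852016738884976640000 / 4180377600 = 6184134356400

6184134356400


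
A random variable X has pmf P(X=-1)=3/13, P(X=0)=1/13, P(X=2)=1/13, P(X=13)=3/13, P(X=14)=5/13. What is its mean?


E[X] = sum(x * P(x))
= -1*3/13 + 0*1/13 + 2*1/13 + 13*3/13 + 14*5/13
= 108/13

108/13


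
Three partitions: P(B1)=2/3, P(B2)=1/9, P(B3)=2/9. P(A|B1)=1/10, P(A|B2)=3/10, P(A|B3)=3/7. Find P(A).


P(A) = P(A|B1)P(B1) + P(A|B2)P(B2) + P(A|B3)P(B3)
= 1/10*2/3 + 3/10*1/9 + 3/7*2/9
= 1/15 + 1/30 + 2/21 = 41/210

41/210


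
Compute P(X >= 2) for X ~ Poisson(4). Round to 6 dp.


P(X>=2) = 1 - P(X<=1) = 1 - (e^(-4)*4^0/0! + e^(-4)*4^1/1!)
≈ 1 - (0.0183156389 + 0.0732625556)
= 1 - 0.0915781945 = 0.9084218055
≈ 0.908422

0.908422


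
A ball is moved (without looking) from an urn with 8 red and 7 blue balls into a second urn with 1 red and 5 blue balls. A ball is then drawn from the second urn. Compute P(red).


P(transfer red) = 8/15; P(transfer blue) = 7/15
If red transferred: Urn II has 2 red of 7, so P(red|red moved) = 2/7
If blue transferred: Urn II has 1 red of 7, so P(red|blue moved) = 1/7
By total probability: P(red) = 8/15*2/7 + 7/15*1/7 = 23/105

23/105


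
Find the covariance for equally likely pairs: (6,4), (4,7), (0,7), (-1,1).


E[X]=9/4, E[Y]=19/4, E[XY]=51/4
Cov(X,Y) = E[XY] - E[X]E[Y] = 51/4 - 9/4*19/4 = 33/16

33/16


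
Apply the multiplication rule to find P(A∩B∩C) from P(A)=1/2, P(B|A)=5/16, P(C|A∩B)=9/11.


P(A∩B∩C) = P(A) * P(B|A) * P(C|A∩B)
= 1/2 * 5/16 * 9/11
= 5/32 * 9/11 = 45/352

45/352


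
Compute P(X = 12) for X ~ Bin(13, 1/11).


P(X=12) = C(13,12) * p^12 * (1-p)^1
= 13 * 1/3138428376721 * 10/11
= 130/34522712143931

130/34522712143931


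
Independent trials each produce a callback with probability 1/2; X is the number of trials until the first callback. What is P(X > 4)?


P(X > 4) = P(first 4 trials all fail) = (1-p)^4 = (1/2)^4 = 1/16

1/16


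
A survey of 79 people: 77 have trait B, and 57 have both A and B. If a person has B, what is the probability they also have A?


P(A|B) = P(A∩B)/P(B) = (57/79)/(77/79) = 57/77

57/77


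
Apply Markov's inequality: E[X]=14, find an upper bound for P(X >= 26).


Markov: P(X >= a) <= E[X]/a
P(X >= 26) <= 14/26 = 7/13

7/13


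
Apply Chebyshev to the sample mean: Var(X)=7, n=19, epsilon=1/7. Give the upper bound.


Var(Xbar) = Var(X)/n = 7/19
Chebyshev: P(|Xbar-mu| >= 1/7) <= Var(Xbar)/(1/7)^2 = (7/19)/(1/49) = 343/19
Bound exceeds 1, so trivial bound: 1

1


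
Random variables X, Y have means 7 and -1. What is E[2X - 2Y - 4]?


E[2X - 2Y - 4] = 2*E[X] - 2*E[Y] - 4
= (2)*(7) + (-2)*(-1) + (-4)
= 14 + 2 - 4 = 12

12


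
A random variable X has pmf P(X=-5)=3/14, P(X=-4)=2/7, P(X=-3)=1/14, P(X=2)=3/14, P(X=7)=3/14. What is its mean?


E[X] = sum(x * P(x))
= -5*3/14 - 4*2/7 - 3*1/14 + 2*3/14 + 7*3/14
= -1/2

-1/2


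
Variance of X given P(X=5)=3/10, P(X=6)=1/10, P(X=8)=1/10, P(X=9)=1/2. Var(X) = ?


E[X] = 37/5, E[X^2] = 58
Var(X) = E[X^2] - (E[X])^2 = 58 - (37/5)^2 = 81/25

81/25


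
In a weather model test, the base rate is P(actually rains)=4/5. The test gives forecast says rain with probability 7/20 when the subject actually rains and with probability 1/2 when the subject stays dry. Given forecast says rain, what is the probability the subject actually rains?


P(A) = P(A|B)P(B) + P(A|B')P(B') = 7/20*4/5 + 1/2*1/5 = 19/50
P(B|A) = P(A|B)P(B)/P(A) = (7/25)/(19/50) = 14/19

14/19


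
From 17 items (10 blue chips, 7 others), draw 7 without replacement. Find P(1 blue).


P(X=1) = C(10,1)*C(7,6) / C(17,7)
= 10*7 / 19448
= 70/19448 = 35/9724

35/9724


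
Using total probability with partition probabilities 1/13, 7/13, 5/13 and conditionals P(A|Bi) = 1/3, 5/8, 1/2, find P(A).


P(A) = P(A|B1)P(B1) + P(A|B2)P(B2) + P(A|B3)P(B3)
= 1/3*1/13 + 5/8*7/13 + 1/2*5/13
= 1/39 + 35/104 + 5/26 = 173/312

173/312


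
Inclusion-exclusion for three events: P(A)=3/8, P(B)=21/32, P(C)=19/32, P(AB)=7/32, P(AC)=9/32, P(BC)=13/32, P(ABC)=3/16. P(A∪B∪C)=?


P(A∪B∪C) = P(A)+P(B)+P(C) - P(AB)-P(AC)-P(BC) + P(ABC)
= 3/8+21/32+19/32 - 7/32-9/32-13/32 + 3/16
= 29/32

29/32


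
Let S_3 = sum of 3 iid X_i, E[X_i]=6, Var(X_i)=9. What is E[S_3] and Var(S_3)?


E[S_n] = n*mu = 3*6 = 18
Var(S_n) = n*sigma^2 = 3*9 = 27

E[S_3]=18, Var(S_3)=27


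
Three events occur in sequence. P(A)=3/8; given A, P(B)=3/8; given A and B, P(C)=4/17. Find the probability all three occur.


P(A∩B∩C) = P(A) * P(B|A) * P(C|A∩B)
= 3/8 * 3/8 * 4/17
= 9/64 * 4/17 = 9/272

9/272


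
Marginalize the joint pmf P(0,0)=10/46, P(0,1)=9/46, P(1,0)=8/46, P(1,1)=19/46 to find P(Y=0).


P(Y=0) = P(0,0)+P(1,0) = 10/46 + 8/46 = 18/46 = 9/23

9/23


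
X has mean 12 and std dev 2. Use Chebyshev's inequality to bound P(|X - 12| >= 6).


k = 6/2 = 3
Chebyshev: P(|X-mu| >= k*sigma) <= 1/k^2 = 1/3^2 = 1/9

1/9


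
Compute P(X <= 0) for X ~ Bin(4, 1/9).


P(X<=0) = P(X=0)
= 4096/6561
= 4096/6561

4096/6561


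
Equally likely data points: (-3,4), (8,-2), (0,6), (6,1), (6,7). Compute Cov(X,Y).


E[X]=17/5, E[Y]=16/5, E[XY]=4
Cov(X,Y) = E[XY] - E[X]E[Y] = 4 - 17/5*16/5 = -172/25

-172/25


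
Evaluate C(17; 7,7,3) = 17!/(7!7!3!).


17! = 355687428096000
Denominator: 7!=5040 * 7!=5040 * 3!=6
Coefficient = 355687428096000 / 152409600 = 2333760

2333760


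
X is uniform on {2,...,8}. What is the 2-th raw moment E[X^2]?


E[X^2] = (1/7) * sum(x^2 for x=2..8)
= 203/7 = 29

29


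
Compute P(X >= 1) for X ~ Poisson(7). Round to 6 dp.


P(X>=1) = 1 - P(X<=0) = 1 - (e^(-7)*7^0/0!)
≈ 1 - 0.0009118820 = 0.9990881180
≈ 0.999088

0.999088


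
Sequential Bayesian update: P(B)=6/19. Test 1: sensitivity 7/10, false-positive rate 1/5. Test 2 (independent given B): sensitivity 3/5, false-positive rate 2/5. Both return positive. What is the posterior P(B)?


After test 1: P(+) = 7/10*6/19 + 1/5*13/19 = 34/95
P(B|+) = (21/95)/(34/95) = 21/34
After test 2 (use post1 as new prior): P(+) = 3/5*21/34 + 2/5*13/34 = 89/170
P(B|+,+) = (63/170)/(89/170) = 63/89

63/89


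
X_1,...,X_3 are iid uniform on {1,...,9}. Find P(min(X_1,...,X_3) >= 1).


P(min >= 1) = P(all X_i >= 1) = (P(X_1 >= 1))^3
= (9/9)^3 = 1^3 = 1

1


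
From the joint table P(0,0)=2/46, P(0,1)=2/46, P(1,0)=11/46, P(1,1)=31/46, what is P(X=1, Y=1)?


Read from table: P(X=1, Y=1) = 31/46

31/46


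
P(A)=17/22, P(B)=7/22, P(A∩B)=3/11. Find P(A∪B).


P(A∪B) = P(A) + P(B) - P(A∩B)
= 17/22 + 7/22 - 3/11 = 9/11

9/11


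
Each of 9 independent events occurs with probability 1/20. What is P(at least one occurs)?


P(at least one) = 1 - P(none)
P(none) = (1 - 1/20)^9 = (19/20)^9 = 322687697779/512000000000
P(at least one) = 1 - 322687697779/512000000000 = 189312302221/512000000000

189312302221/512000000000


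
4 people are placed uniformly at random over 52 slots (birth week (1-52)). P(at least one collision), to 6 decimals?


P(all different) = prod((52-i)/52 for i=0..3) = 0.888641
P(at least one match) = 1 - 0.888641 = 0.111359

0.111359


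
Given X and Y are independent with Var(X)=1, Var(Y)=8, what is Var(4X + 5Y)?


Independence => Cov(X,Y)=0
Var(4X + 5Y) = 4^2*Var(X) + 5^2*Var(Y)
= 16*1 + 25*8 = 216

216


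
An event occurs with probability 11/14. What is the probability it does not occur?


P(A') = 1 - P(A) = 1 - 11/14 = 3/14

3/14


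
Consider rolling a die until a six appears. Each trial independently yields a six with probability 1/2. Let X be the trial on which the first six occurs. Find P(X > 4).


P(X > 4) = P(first 4 trials all fail) = (1-p)^4 = (1/2)^4 = 1/16

1/16


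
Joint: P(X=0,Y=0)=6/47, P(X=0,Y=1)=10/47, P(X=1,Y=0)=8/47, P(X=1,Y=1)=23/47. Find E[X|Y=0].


P(Y=0) = 14/47
E[X|Y=0] = (0*6 + 1*8)/14 = 8/14 = 4/7

4/7


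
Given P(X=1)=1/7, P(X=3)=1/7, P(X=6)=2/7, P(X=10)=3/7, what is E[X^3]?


E[X^3] = sum(g(x)*P(x))
= 1*1/7 + 27*1/7 + 216*2/7 + 1000*3/7
= 3460/7

3460/7


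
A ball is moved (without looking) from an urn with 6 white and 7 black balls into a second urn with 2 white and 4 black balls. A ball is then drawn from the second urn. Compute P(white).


P(transfer white) = 6/13; P(transfer black) = 7/13
If white transferred: Urn II has 3 white of 7, so P(white|white moved) = 3/7
If black transferred: Urn II has 2 white of 7, so P(white|black moved) = 2/7
By total probability: P(white) = 6/13*3/7 + 7/13*2/7 = 32/91

32/91


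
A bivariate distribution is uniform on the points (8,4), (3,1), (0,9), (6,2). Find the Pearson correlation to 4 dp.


Cov(X,Y) = -5.2500, Var(X) = 9.1875, Var(Y) = 9.5000
rho = Cov/(sqrt(VarX)*sqrt(VarY)) = -0.5620

-0.5620


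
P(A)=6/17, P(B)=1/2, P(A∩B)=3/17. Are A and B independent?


P(A)*P(B) = 6/17*1/2 = 3/17
P(A∩B) = 3/17, which equals P(A)P(B), so independent

Yes, A and B are independent


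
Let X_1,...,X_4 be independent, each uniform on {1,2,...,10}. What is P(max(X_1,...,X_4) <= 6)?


P(max <= 6) = P(all X_i <= 6) = (P(X_1 <= 6))^4
= (6/10)^4 = (3/5)^4 = 81/625

81/625


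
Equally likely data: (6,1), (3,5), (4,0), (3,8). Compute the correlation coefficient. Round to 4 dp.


Cov(X,Y) = -2.7500, Var(X) = 1.5000, Var(Y) = 10.2500
rho = Cov/(sqrt(VarX)*sqrt(VarY)) = -0.7013

-0.7013


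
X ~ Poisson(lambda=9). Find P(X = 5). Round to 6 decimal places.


P(X=5) = e^(-9) * 9^5 / 5!
≈ 0.0001234098041 * 59049 / 120
≈ 0.060727

0.060727


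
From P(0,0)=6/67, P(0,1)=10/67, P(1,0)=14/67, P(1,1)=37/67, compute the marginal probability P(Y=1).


P(Y=1) = P(0,1)+P(1,1) = 10/67 + 37/67 = 47/67

47/67


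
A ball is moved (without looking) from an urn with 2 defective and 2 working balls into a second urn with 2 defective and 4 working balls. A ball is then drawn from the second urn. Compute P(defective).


P(transfer defective) = 2/4 = 1/2; P(transfer working) = 1/2
If defective transferred: Urn II has 3 defective of 7, so P(defective|defective moved) = 3/7
If working transferred: Urn II has 2 defective of 7, so P(defective|working moved) = 2/7
By total probability: P(defective) = 1/2*3/7 + 1/2*2/7 = 5/14

5/14


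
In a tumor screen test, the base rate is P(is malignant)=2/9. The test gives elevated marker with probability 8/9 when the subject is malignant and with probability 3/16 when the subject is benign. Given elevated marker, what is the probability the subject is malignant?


P(A) = P(A|B)P(B) + P(A|B')P(B') = 8/9*2/9 + 3/16*7/9 = 445/1296
P(B|A) = P(A|B)P(B)/P(A) = (16/81)/(445/1296) = 256/445

256/445


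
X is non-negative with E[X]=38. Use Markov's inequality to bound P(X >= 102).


Markov: P(X >= a) <= E[X]/a
P(X >= 102) <= 38/102 = 19/51

19/51


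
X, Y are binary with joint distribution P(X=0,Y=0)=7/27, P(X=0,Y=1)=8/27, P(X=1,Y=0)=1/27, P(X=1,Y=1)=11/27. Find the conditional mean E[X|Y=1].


P(Y=1) = 19/27
E[X|Y=1] = (0*8 + 1*11)/19 = 11/19

11/19


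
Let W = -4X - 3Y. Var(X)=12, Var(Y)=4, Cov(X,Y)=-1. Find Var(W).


Var(-4X - 3Y) = (-4)^2*Var(X) + (-3)^2*Var(Y) + 2*(-4)*(-3)*Cov(X,Y)
= 16*12 + 9*4 + 24*(-1)
= 192 + 36 - 24 = 204

204


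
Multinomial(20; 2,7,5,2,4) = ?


20! = 2432902008176640000
Denominator: 2!=2 * 7!=5040 * 5!=120 * 2!=2 * 4!=24
Coefficient = 2432902008176640000 / 58060800 = 41902660800

41902660800


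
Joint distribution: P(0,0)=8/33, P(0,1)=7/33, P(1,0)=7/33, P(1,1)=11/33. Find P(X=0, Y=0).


Read from table: P(X=0, Y=0) = 8/33

8/33


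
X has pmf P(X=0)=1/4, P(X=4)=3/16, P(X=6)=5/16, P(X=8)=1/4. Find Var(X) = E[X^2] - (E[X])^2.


E[X] = 37/8, E[X^2] = 121/4
Var(X) = E[X^2] - (E[X])^2 = 121/4 - (37/8)^2 = 567/64

567/64


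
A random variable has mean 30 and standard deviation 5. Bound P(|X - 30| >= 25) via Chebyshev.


k = 25/5 = 5
Chebyshev: P(|X-mu| >= k*sigma) <= 1/k^2 = 1/5^2 = 1/25

1/25


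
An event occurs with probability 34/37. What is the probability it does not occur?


P(A') = 1 - P(A) = 1 - 34/37 = 3/37

3/37


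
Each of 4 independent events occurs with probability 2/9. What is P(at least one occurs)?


P(at least one) = 1 - P(none)
P(none) = (1 - 2/9)^4 = (7/9)^4 = 2401/6561
P(at least one) = 1 - 2401/6561 = 4160/6561

4160/6561


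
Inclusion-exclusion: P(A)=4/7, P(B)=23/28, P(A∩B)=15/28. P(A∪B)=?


P(A∪B) = P(A) + P(B) - P(A∩B)
= 4/7 + 23/28 - 15/28 = 6/7

6/7


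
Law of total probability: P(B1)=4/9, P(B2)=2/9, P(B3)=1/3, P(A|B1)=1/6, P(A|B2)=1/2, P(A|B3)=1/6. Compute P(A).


P(A) = P(A|B1)P(B1) + P(A|B2)P(B2) + P(A|B3)P(B3)
= 1/6*4/9 + 1/2*2/9 + 1/6*1/3
= 2/27 + 1/9 + 1/18 = 13/54

13/54


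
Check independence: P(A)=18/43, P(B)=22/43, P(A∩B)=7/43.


P(A)*P(B) = 18/43*22/43 = 396/1849
P(A∩B) = 7/43 != 396/1849, so not independent

No, A and B are not independent


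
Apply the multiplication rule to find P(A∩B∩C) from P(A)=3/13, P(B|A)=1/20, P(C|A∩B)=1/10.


P(A∩B∩C) = P(A) * P(B|A) * P(C|A∩B)
= 3/13 * 1/20 * 1/10
= 3/260 * 1/10 = 3/2600

3/2600


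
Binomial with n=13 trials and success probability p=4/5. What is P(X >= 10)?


P(X>=10) = P(X=10) + P(X=11) + P(X=12) + P(X=13)
= 299892736/1220703125 + 327155712/1220703125 + 218103808/1220703125 + 67108864/1220703125
= 182452224/244140625

182452224/244140625


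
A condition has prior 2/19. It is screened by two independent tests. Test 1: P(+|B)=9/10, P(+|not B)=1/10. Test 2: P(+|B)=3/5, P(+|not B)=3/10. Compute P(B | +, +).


After test 1: P(+) = 9/10*2/19 + 1/10*17/19 = 7/38
P(B|+) = (9/95)/(7/38) = 18/35
After test 2 (use post1 as new prior): P(+) = 3/5*18/35 + 3/10*17/35 = 159/350
P(B|+,+) = (54/175)/(159/350) = 36/53

36/53
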